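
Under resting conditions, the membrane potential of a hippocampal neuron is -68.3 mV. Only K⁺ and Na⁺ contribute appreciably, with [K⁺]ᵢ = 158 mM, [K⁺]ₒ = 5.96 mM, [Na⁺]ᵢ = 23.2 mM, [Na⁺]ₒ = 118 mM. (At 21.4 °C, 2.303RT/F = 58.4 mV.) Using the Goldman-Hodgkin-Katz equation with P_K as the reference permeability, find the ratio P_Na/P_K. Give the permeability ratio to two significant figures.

0.041

Let α = P_Na/P_K. GHK: Vm = 58.4·log₁₀[(Kₒ + α·Naₒ)/(Kᵢ + α·Naᵢ)].
10^(Vm/58.4) = 10^(-68.3/58.4) = 0.067683
So 0.067683·(Kᵢ + α·Naᵢ) = Kₒ + α·Naₒ → α = (0.067683·158.0 − 5.96) / (118.0 − 0.067683·23.2)
α = (10.69 − 5.96) / (118.0 − 1.57) = 4.734/116.4 = 0.04066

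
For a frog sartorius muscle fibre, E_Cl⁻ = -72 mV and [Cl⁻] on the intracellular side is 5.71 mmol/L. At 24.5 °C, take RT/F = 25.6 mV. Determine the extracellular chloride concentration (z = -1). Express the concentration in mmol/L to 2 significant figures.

95 mmol/L

Nernst: E = (25.6/-1) · ln([out]/[in]), so ln([out]/[in]) = -72.0 × -1 / 25.6 = 2.8125.
[out]/[in] = e^(2.8125) = 16.65.
[out] = 16.65 × 5.71 = 95.08 mmol/L.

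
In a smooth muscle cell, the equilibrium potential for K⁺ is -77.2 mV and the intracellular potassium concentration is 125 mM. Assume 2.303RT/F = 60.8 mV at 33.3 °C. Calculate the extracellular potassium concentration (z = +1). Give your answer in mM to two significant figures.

Nernst: E = (60.8/1) · log₁₀([out]/[in]), so log₁₀([out]/[in]) = -77.2 × 1 / 60.8 = -1.2697.
[out]/[in] = 10^(-1.2697) = 0.05374.
[out] = 0.05374 × 125 = 6.717 mM.

6.7 mM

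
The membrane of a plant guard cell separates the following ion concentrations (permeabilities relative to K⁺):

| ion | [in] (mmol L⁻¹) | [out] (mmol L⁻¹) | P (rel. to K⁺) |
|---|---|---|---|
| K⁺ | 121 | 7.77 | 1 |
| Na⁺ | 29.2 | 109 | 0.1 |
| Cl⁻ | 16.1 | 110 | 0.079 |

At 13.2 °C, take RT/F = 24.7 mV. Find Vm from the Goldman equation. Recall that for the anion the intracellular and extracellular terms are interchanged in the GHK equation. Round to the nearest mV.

Vm = 24.7 · ln[(Σ P·[cation]ₒ + Σ P·[anion]ᵢ) / (Σ P·[cation]ᵢ + Σ P·[anion]ₒ)]
Numerator = 1×7.77 + 0.1×109 + 0.079×16.1 = 19.94
Denominator = 1×121 + 0.1×29.2 + 0.079×110 = 132.6
Vm = 24.7 · ln(0.15038) = 24.7 × (-1.8946) = -46.80 mV

-47 mV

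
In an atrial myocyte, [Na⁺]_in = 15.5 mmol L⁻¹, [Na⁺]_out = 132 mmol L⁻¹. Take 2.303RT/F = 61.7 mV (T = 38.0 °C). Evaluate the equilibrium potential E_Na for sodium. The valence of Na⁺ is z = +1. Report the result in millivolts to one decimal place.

57.4 mV

E = (61.7/z) · log₁₀([Na⁺]_out/[Na⁺]_in) with z = +1.
= (61.7/1) · log₁₀(132/15.5) = 61.70 · log₁₀(8.516)
= 61.70 · (0.9302) = 57.40 mV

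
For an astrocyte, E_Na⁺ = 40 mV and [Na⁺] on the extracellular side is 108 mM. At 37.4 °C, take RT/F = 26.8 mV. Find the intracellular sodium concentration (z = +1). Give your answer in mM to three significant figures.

24.3 mM

Nernst: E = (26.8/1) · ln([out]/[in]), so ln([out]/[in]) = 40.0 × 1 / 26.8 = 1.4925.
[out]/[in] = e^(1.4925) = 4.448.
[in] = 108 / 4.448 = 24.28 mM.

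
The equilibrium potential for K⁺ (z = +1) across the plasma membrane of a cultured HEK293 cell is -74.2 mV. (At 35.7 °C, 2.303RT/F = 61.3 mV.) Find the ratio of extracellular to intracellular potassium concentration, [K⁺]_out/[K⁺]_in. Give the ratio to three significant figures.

log₁₀([out]/[in]) = E·z/(61.3) = -74.2 × 1 / 61.3 = -1.2104
[out]/[in] = 10^(-1.2104) = 0.0616

0.0616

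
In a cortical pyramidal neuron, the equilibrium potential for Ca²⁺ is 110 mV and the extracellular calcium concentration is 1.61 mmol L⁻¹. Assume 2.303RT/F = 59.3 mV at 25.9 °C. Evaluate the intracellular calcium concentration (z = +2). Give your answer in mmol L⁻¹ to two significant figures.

Nernst: E = (59.3/2) · log₁₀([out]/[in]), so log₁₀([out]/[in]) = 110.0 × 2 / 59.3 = 3.7099.
[out]/[in] = 10^(3.7099) = 5128.
[in] = 1.61 / 5128 = 0.000314 mmol L⁻¹.

0.00031 mmol L⁻¹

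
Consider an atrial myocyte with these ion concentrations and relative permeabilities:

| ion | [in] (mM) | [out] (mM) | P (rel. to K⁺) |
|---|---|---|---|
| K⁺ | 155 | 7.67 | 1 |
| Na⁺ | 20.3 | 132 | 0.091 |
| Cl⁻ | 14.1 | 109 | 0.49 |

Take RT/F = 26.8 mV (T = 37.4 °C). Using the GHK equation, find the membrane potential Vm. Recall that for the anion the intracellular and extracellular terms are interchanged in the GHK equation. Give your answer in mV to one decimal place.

-55.4 mV

Vm = 26.8 · ln[(Σ P·[cation]ₒ + Σ P·[anion]ᵢ) / (Σ P·[cation]ᵢ + Σ P·[anion]ₒ)]
Numerator = 1×7.67 + 0.091×132 + 0.49×14.1 = 26.59
Denominator = 1×155 + 0.091×20.3 + 0.49×109 = 210.3
Vm = 26.8 · ln(0.12647) = 26.8 × (-2.0678) = -55.42 mV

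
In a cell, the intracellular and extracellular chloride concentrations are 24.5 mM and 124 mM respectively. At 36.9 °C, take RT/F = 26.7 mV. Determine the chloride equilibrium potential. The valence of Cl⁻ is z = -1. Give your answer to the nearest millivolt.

E = (26.7/z) · ln([Cl⁻]_out/[Cl⁻]_in) with z = -1.
For an anion, dividing by z = -1 reverses the sign.
= (26.7/-1) · ln(124/24.5) = -26.70 · ln(5.061)
= -26.70 · (1.6216) = -43.30 mV

-43 mV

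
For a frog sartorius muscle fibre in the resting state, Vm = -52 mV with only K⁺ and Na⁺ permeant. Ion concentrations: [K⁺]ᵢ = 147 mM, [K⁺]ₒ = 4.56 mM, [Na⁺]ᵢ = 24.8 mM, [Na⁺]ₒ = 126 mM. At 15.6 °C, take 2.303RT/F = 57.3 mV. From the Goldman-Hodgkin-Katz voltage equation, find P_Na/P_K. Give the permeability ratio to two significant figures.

0.11

Let α = P_Na/P_K. GHK: Vm = 57.3·log₁₀[(Kₒ + α·Naₒ)/(Kᵢ + α·Naᵢ)].
10^(Vm/57.3) = 10^(-52.0/57.3) = 0.12374
So 0.12374·(Kᵢ + α·Naᵢ) = Kₒ + α·Naₒ → α = (0.12374·147.0 − 4.56) / (126.0 − 0.12374·24.8)
α = (18.19 − 4.56) / (126.0 − 3.069) = 13.63/122.9 = 0.1109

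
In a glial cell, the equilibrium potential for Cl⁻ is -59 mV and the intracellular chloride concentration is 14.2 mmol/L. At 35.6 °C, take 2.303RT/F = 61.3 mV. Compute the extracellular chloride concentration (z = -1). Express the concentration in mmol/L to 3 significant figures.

Nernst: E = (61.3/-1) · log₁₀([out]/[in]), so log₁₀([out]/[in]) = -59.0 × -1 / 61.3 = 0.9625.
[out]/[in] = 10^(0.9625) = 9.172.
[out] = 9.172 × 14.2 = 130.2 mmol/L.

130 mmol/L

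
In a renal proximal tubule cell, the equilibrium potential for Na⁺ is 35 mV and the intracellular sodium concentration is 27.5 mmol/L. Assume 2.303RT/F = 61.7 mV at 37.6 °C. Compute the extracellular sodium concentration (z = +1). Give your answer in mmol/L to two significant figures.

100 mmol/L

Nernst: E = (61.7/1) · log₁₀([out]/[in]), so log₁₀([out]/[in]) = 35.0 × 1 / 61.7 = 0.5673.
[out]/[in] = 10^(0.5673) = 3.692.
[out] = 3.692 × 27.5 = 101.5 mmol/L.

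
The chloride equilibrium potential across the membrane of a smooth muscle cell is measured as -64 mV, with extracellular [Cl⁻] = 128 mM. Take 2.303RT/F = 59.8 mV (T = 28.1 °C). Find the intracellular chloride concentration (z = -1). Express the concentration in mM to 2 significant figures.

Nernst: E = (59.8/-1) · log₁₀([out]/[in]), so log₁₀([out]/[in]) = -64.0 × -1 / 59.8 = 1.0702.
[out]/[in] = 10^(1.0702) = 11.76.
[in] = 128 / 11.76 = 10.89 mM.

11 mM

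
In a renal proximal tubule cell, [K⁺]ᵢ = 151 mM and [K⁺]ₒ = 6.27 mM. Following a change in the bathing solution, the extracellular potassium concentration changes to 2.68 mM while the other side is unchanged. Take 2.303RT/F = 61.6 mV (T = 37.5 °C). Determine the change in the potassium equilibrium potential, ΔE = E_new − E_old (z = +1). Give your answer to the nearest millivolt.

E_old = (61.6/1)·log₁₀(6.27/151) = -85.11 mV
E_new = (61.6/1)·log₁₀(2.68/151) = -107.85 mV
ΔE = -107.85 − (-85.11) = -22.74 mV

-23 mV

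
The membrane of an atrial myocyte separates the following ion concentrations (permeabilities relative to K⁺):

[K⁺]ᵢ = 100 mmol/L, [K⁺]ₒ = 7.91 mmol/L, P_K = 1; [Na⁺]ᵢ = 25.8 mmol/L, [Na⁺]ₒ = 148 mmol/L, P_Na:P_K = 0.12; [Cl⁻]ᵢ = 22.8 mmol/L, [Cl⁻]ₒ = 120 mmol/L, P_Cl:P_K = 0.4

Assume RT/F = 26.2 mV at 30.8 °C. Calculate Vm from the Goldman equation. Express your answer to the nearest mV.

-38 mV

Vm = 26.2 · ln[(Σ P·[cation]ₒ + Σ P·[anion]ᵢ) / (Σ P·[cation]ᵢ + Σ P·[anion]ₒ)]
Numerator = 1×7.91 + 0.12×148 + 0.4×22.8 = 34.79
Denominator = 1×100 + 0.12×25.8 + 0.4×120 = 151.1
Vm = 26.2 · ln(0.23025) = 26.2 × (-1.4686) = -38.48 mV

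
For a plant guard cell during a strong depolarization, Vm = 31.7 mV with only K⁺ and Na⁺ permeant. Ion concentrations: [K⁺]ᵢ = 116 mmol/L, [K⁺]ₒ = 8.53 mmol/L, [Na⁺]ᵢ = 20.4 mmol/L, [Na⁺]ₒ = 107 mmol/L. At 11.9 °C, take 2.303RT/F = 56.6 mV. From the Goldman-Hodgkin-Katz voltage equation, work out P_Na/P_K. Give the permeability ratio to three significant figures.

12.5

Let α = P_Na/P_K. GHK: Vm = 56.6·log₁₀[(Kₒ + α·Naₒ)/(Kᵢ + α·Naᵢ)].
10^(Vm/56.6) = 10^(31.7/56.6) = 3.6314
So 3.6314·(Kᵢ + α·Naᵢ) = Kₒ + α·Naₒ → α = (3.6314·116.0 − 8.53) / (107.0 − 3.6314·20.4)
α = (421.2 − 8.53) / (107.0 − 74.08) = 412.7/32.92 = 12.54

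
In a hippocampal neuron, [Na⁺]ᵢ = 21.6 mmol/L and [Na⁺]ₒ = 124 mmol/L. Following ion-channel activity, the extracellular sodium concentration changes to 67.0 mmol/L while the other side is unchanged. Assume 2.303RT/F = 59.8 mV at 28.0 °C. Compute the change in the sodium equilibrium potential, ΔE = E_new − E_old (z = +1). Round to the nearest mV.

-16 mV

E_old = (59.8/1)·log₁₀(124/21.6) = 45.39 mV
E_new = (59.8/1)·log₁₀(67.0/21.6) = 29.40 mV
ΔE = 29.40 − (45.39) = -15.99 mV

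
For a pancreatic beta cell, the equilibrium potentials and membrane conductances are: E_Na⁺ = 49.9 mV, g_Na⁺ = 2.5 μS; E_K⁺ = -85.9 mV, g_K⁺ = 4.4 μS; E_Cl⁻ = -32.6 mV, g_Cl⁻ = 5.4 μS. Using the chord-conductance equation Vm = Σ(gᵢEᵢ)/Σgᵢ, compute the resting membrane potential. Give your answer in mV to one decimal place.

-34.9 mV

Σ gᵢEᵢ = 2.5·(49.9) + 4.4·(-85.9) + 5.4·(-32.6) = -429.25
Σ gᵢ = 2.5 + 4.4 + 5.4 = 12.3
Vm = -429.25 / 12.3 = -34.90 mV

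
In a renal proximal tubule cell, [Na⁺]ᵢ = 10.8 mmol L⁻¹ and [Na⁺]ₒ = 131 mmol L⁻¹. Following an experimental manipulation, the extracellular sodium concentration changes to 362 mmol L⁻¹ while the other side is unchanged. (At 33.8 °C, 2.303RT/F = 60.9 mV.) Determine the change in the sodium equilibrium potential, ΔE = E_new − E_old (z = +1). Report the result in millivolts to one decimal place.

E_old = (60.9/1)·log₁₀(131/10.8) = 66.01 mV
E_new = (60.9/1)·log₁₀(362/10.8) = 92.89 mV
ΔE = 92.89 − (66.01) = 26.88 mV

26.9 mV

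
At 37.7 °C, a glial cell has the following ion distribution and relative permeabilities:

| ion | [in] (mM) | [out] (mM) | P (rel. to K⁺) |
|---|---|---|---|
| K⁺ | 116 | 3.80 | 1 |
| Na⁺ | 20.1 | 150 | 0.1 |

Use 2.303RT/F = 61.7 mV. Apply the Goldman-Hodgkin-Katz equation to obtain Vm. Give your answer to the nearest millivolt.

-49 mV

Vm = 61.7 · log₁₀[(Σ P·[cation]ₒ + Σ P·[anion]ᵢ) / (Σ P·[cation]ᵢ + Σ P·[anion]ₒ)]
Numerator = 1×3.80 + 0.1×150 = 18.8
Denominator = 1×116 + 0.1×20.1 = 118
Vm = 61.7 · log₁₀(0.15931) = 61.7 × (-0.7978) = -49.22 mV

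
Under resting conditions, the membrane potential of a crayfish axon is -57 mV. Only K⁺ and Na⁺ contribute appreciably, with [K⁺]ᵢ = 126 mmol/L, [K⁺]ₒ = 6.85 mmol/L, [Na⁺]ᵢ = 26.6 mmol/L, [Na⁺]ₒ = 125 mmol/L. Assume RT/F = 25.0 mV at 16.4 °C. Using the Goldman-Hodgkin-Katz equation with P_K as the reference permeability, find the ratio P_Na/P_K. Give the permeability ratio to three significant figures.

0.0494

Let α = P_Na/P_K. GHK: Vm = 25.0·ln[(Kₒ + α·Naₒ)/(Kᵢ + α·Naᵢ)].
e^(Vm/25.0) = e^(-57.0/25.0) = 0.10228
So 0.10228·(Kᵢ + α·Naᵢ) = Kₒ + α·Naₒ → α = (0.10228·126.0 − 6.85) / (125.0 − 0.10228·26.6)
α = (12.89 − 6.85) / (125.0 − 2.721) = 6.038/122.3 = 0.04938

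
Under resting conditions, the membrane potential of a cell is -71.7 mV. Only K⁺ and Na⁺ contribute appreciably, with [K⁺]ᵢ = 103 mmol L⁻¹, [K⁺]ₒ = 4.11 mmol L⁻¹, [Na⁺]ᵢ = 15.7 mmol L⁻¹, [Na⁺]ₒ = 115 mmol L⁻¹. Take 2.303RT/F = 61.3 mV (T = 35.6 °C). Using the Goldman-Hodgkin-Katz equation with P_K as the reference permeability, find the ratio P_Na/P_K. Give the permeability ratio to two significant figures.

0.025

Let α = P_Na/P_K. GHK: Vm = 61.3·log₁₀[(Kₒ + α·Naₒ)/(Kᵢ + α·Naᵢ)].
10^(Vm/61.3) = 10^(-71.7/61.3) = 0.067662
So 0.067662·(Kᵢ + α·Naᵢ) = Kₒ + α·Naₒ → α = (0.067662·103.0 − 4.11) / (115.0 − 0.067662·15.7)
α = (6.969 − 4.11) / (115.0 − 1.062) = 2.859/113.9 = 0.02509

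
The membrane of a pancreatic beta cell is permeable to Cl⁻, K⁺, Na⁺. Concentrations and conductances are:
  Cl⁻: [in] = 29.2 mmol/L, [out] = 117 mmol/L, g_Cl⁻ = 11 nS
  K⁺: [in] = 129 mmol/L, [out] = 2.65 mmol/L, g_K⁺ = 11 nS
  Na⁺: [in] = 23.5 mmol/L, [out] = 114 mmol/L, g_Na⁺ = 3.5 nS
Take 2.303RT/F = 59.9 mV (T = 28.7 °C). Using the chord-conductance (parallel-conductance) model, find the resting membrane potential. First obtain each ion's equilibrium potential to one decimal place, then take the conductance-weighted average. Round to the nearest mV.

-54 mV

E_Cl⁻ = (59.9/-1)·log₁₀(117/29.2) = -36.1 mV
E_K⁺ = (59.9/1)·log₁₀(2.65/129) = -101.1 mV
E_Na⁺ = (59.9/1)·log₁₀(114/23.5) = 41.1 mV
Vm = (Σ gᵢEᵢ)/(Σ gᵢ) = (11·-36.1 + 11·-101.1 + 3.5·41.1) / (11 + 11 + 3.5)
= -1365.35 / 25.5 = -53.54 mV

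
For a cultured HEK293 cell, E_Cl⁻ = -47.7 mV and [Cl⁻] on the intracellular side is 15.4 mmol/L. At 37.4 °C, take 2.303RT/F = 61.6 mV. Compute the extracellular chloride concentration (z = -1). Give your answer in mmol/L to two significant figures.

92 mmol/L

Nernst: E = (61.6/-1) · log₁₀([out]/[in]), so log₁₀([out]/[in]) = -47.7 × -1 / 61.6 = 0.7744.
[out]/[in] = 10^(0.7744) = 5.948.
[out] = 5.948 × 15.4 = 91.59 mmol/L.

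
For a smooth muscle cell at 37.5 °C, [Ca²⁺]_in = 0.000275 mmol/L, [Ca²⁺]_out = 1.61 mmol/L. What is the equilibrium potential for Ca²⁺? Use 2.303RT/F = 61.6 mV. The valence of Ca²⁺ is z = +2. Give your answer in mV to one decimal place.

E = (61.6/z) · log₁₀([Ca²⁺]_out/[Ca²⁺]_in) with z = +2.
= (61.6/2) · log₁₀(1.61/0.000275) = 30.80 · log₁₀(5855)
= 30.80 · (3.7675) = 116.04 mV

116.0 mV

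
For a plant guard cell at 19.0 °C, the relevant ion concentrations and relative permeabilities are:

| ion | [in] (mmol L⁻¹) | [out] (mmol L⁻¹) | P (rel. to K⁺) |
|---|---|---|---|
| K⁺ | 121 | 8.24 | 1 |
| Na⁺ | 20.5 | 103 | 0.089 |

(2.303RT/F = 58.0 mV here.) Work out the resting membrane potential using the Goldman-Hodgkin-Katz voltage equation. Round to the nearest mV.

Vm = 58.0 · log₁₀[(Σ P·[cation]ₒ + Σ P·[anion]ᵢ) / (Σ P·[cation]ᵢ + Σ P·[anion]ₒ)]
Numerator = 1×8.24 + 0.089×103 = 17.41
Denominator = 1×121 + 0.089×20.5 = 122.8
Vm = 58.0 · log₁₀(0.14172) = 58.0 × (-0.8486) = -49.22 mV

-49 mV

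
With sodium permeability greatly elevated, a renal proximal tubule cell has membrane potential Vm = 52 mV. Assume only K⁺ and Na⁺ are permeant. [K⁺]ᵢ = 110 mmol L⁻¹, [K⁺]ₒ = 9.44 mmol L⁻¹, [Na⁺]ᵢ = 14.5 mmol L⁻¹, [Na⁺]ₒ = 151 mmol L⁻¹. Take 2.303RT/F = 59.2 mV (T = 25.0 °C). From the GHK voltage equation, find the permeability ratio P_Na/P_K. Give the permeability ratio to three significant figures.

Let α = P_Na/P_K. GHK: Vm = 59.2·log₁₀[(Kₒ + α·Naₒ)/(Kᵢ + α·Naᵢ)].
10^(Vm/59.2) = 10^(52.0/59.2) = 7.5575
So 7.5575·(Kᵢ + α·Naᵢ) = Kₒ + α·Naₒ → α = (7.5575·110.0 − 9.44) / (151.0 − 7.5575·14.5)
α = (831.3 − 9.44) / (151.0 − 109.6) = 821.9/41.42 = 19.84

19.8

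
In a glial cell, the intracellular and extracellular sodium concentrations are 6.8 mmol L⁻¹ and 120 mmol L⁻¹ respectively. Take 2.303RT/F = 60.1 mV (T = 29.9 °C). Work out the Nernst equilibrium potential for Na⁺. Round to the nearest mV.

E = (60.1/z) · log₁₀([Na⁺]_out/[Na⁺]_in) with z = +1.
= (60.1/1) · log₁₀(120/6.8) = 60.10 · log₁₀(17.65)
= 60.10 · (1.2467) = 74.93 mV

75 mV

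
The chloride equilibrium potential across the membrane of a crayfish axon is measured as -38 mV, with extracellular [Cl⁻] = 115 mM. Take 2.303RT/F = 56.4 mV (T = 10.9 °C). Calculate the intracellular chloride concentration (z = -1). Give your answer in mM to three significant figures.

24.4 mM

Nernst: E = (56.4/-1) · log₁₀([out]/[in]), so log₁₀([out]/[in]) = -38.0 × -1 / 56.4 = 0.6738.
[out]/[in] = 10^(0.6738) = 4.718.
[in] = 115 / 4.718 = 24.37 mM.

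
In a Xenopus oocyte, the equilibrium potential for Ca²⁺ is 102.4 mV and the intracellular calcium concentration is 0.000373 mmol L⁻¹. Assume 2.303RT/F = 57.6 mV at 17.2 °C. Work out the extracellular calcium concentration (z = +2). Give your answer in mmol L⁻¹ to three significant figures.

1.34 mmol L⁻¹

Nernst: E = (57.6/2) · log₁₀([out]/[in]), so log₁₀([out]/[in]) = 102.4 × 2 / 57.6 = 3.5556.
[out]/[in] = 10^(3.5556) = 3594.
[out] = 3594 × 0.000373 = 1.34 mmol L⁻¹.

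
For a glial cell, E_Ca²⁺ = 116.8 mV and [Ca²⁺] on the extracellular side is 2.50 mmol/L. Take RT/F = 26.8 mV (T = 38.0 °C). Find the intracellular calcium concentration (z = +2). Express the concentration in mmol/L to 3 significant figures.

Nernst: E = (26.8/2) · ln([out]/[in]), so ln([out]/[in]) = 116.8 × 2 / 26.8 = 8.7164.
[out]/[in] = e^(8.7164) = 6102.
[in] = 2.50 / 6102 = 0.0004097 mmol/L.

0.000410 mmol/L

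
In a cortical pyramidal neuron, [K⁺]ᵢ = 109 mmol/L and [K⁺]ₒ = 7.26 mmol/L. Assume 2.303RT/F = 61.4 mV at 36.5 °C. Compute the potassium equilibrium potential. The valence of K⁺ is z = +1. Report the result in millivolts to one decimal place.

-72.2 mV

E = (61.4/z) · log₁₀([K⁺]_out/[K⁺]_in) with z = +1.
= (61.4/1) · log₁₀(7.26/109) = 61.40 · log₁₀(0.06661)
= 61.40 · (-1.1765) = -72.24 mV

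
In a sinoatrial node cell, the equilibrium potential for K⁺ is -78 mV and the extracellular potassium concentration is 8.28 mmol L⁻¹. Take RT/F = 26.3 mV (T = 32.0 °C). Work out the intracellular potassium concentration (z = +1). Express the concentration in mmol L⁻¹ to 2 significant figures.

Nernst: E = (26.3/1) · ln([out]/[in]), so ln([out]/[in]) = -78.0 × 1 / 26.3 = -2.9658.
[out]/[in] = e^(-2.9658) = 0.05152.
[in] = 8.28 / 0.05152 = 160.7 mmol L⁻¹.

160 mmol L⁻¹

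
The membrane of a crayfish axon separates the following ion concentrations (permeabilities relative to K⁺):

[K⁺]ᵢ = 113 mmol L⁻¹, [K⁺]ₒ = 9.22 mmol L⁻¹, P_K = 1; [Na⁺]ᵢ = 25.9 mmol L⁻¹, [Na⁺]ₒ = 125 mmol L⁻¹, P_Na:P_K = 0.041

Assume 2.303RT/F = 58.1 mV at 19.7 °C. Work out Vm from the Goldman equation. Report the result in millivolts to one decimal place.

Vm = 58.1 · log₁₀[(Σ P·[cation]ₒ + Σ P·[anion]ᵢ) / (Σ P·[cation]ᵢ + Σ P·[anion]ₒ)]
Numerator = 1×9.22 + 0.041×125 = 14.35
Denominator = 1×113 + 0.041×25.9 = 114.1
Vm = 58.1 · log₁₀(0.12577) = 58.1 × (-0.9004) = -52.32 mV

-52.3 mV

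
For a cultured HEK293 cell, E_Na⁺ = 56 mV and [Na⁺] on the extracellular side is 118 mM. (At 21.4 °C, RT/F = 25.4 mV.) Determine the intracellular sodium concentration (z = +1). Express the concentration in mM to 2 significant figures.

Nernst: E = (25.4/1) · ln([out]/[in]), so ln([out]/[in]) = 56.0 × 1 / 25.4 = 2.2047.
[out]/[in] = e^(2.2047) = 9.068.
[in] = 118 / 9.068 = 13.01 mM.

13 mM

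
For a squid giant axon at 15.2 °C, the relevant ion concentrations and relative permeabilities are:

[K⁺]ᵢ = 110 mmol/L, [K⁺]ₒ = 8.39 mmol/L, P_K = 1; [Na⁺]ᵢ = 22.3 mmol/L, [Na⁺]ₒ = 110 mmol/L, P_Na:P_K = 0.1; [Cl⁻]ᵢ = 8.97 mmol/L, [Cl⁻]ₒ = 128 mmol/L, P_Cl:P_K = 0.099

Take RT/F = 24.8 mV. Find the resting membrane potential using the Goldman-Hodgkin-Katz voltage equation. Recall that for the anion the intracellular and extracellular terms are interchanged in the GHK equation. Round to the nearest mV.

-45 mV

Vm = 24.8 · ln[(Σ P·[cation]ₒ + Σ P·[anion]ᵢ) / (Σ P·[cation]ᵢ + Σ P·[anion]ₒ)]
Numerator = 1×8.39 + 0.1×110 + 0.099×8.97 = 20.28
Denominator = 1×110 + 0.1×22.3 + 0.099×128 = 124.9
Vm = 24.8 · ln(0.16235) = 24.8 × (-1.8180) = -45.09 mV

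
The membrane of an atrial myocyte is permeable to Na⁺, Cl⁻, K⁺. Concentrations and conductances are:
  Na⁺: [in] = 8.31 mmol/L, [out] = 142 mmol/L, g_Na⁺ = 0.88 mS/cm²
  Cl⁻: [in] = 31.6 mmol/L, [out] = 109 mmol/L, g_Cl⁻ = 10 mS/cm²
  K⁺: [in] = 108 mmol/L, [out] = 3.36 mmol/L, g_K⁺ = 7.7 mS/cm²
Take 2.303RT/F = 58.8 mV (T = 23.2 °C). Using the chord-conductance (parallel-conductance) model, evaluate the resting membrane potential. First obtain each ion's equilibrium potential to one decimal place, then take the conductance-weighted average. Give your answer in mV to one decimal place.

E_Na⁺ = (58.8/1)·log₁₀(142/8.31) = 72.5 mV
E_Cl⁻ = (58.8/-1)·log₁₀(109/31.6) = -31.6 mV
E_K⁺ = (58.8/1)·log₁₀(3.36/108) = -88.6 mV
Vm = (Σ gᵢEᵢ)/(Σ gᵢ) = (0.88·72.5 + 10·-31.6 + 7.7·-88.6) / (0.88 + 10 + 7.7)
= -934.42 / 18.58 = -50.29 mV

-50.3 mV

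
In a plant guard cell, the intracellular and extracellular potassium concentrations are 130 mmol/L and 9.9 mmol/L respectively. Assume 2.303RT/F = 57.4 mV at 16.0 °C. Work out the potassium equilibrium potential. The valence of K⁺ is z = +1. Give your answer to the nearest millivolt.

-64 mV

E = (57.4/z) · log₁₀([K⁺]_out/[K⁺]_in) with z = +1.
= (57.4/1) · log₁₀(9.9/130) = 57.40 · log₁₀(0.07615)
= 57.40 · (-1.1183) = -64.19 mV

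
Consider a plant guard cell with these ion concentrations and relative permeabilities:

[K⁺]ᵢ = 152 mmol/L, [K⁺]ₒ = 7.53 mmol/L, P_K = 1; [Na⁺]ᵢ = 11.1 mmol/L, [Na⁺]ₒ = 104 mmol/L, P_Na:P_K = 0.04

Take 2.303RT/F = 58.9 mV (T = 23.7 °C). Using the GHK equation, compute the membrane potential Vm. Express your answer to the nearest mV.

Vm = 58.9 · log₁₀[(Σ P·[cation]ₒ + Σ P·[anion]ᵢ) / (Σ P·[cation]ᵢ + Σ P·[anion]ₒ)]
Numerator = 1×7.53 + 0.04×104 = 11.69
Denominator = 1×152 + 0.04×11.1 = 152.4
Vm = 58.9 · log₁₀(0.076684) = 58.9 × (-1.1153) = -65.69 mV

-66 mV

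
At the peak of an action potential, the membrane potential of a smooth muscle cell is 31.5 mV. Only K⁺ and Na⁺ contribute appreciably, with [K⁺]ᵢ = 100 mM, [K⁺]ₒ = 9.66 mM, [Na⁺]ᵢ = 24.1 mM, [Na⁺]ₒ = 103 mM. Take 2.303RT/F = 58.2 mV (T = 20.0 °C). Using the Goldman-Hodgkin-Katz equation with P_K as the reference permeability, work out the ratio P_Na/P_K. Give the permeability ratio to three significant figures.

Let α = P_Na/P_K. GHK: Vm = 58.2·log₁₀[(Kₒ + α·Naₒ)/(Kᵢ + α·Naᵢ)].
10^(Vm/58.2) = 10^(31.5/58.2) = 3.4773
So 3.4773·(Kᵢ + α·Naᵢ) = Kₒ + α·Naₒ → α = (3.4773·100.0 − 9.66) / (103.0 − 3.4773·24.1)
α = (347.7 − 9.66) / (103.0 − 83.8) = 338.1/19.2 = 17.61

17.6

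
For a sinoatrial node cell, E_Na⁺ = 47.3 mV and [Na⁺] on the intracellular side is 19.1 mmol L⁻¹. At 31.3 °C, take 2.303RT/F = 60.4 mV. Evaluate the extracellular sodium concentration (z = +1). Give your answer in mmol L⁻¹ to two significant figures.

Nernst: E = (60.4/1) · log₁₀([out]/[in]), so log₁₀([out]/[in]) = 47.3 × 1 / 60.4 = 0.7831.
[out]/[in] = 10^(0.7831) = 6.069.
[out] = 6.069 × 19.1 = 115.9 mmol L⁻¹.

120 mmol L⁻¹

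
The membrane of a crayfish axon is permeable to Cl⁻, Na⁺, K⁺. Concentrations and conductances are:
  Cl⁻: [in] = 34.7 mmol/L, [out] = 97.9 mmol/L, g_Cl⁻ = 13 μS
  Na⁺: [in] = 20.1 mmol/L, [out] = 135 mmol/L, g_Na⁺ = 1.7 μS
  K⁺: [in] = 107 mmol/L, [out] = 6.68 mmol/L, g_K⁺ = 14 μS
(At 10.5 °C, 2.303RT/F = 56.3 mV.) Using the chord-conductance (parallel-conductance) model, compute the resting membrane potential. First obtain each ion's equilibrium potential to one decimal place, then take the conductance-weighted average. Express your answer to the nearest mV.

E_Cl⁻ = (56.3/-1)·log₁₀(97.9/34.7) = -25.4 mV
E_Na⁺ = (56.3/1)·log₁₀(135/20.1) = 46.6 mV
E_K⁺ = (56.3/1)·log₁₀(6.68/107) = -67.8 mV
Vm = (Σ gᵢEᵢ)/(Σ gᵢ) = (13·-25.4 + 1.7·46.6 + 14·-67.8) / (13 + 1.7 + 14)
= -1200.18 / 28.7 = -41.82 mV

-42 mV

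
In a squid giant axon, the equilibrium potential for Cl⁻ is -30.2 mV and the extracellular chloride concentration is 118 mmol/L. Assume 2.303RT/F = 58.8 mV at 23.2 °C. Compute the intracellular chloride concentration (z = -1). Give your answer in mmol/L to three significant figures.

Nernst: E = (58.8/-1) · log₁₀([out]/[in]), so log₁₀([out]/[in]) = -30.2 × -1 / 58.8 = 0.5136.
[out]/[in] = 10^(0.5136) = 3.263.
[in] = 118 / 3.263 = 36.16 mmol/L.

36.2 mmol/L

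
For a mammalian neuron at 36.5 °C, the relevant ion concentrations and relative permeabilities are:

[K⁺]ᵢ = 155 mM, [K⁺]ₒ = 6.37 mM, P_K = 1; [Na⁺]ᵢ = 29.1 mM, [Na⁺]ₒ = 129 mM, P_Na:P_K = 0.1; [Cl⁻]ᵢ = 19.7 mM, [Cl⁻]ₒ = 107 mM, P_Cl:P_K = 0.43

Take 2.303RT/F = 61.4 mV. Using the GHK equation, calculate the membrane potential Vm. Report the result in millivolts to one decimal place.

Vm = 61.4 · log₁₀[(Σ P·[cation]ₒ + Σ P·[anion]ᵢ) / (Σ P·[cation]ᵢ + Σ P·[anion]ₒ)]
Numerator = 1×6.37 + 0.1×129 + 0.43×19.7 = 27.74
Denominator = 1×155 + 0.1×29.1 + 0.43×107 = 203.9
Vm = 61.4 · log₁₀(0.13604) = 61.4 × (-0.8663) = -53.19 mV

-53.2 mV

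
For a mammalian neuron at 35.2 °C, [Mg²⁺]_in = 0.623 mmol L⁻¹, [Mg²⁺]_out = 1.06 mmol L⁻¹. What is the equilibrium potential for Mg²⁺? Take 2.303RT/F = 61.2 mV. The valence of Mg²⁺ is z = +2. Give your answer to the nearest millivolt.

7 mV

E = (61.2/z) · log₁₀([Mg²⁺]_out/[Mg²⁺]_in) with z = +2.
= (61.2/2) · log₁₀(1.06/0.623) = 30.60 · log₁₀(1.701)
= 30.60 · (0.2308) = 7.06 mV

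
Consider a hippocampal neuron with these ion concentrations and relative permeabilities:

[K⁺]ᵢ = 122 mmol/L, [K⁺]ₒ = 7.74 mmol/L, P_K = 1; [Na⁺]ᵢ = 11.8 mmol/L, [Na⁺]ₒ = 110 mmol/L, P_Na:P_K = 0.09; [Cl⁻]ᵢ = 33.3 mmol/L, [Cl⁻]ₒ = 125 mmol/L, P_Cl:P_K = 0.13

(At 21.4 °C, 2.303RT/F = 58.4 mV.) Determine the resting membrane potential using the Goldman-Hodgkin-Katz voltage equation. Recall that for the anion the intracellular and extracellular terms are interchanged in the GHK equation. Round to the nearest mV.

-47 mV

Vm = 58.4 · log₁₀[(Σ P·[cation]ₒ + Σ P·[anion]ᵢ) / (Σ P·[cation]ᵢ + Σ P·[anion]ₒ)]
Numerator = 1×7.74 + 0.09×110 + 0.13×33.3 = 21.97
Denominator = 1×122 + 0.09×11.8 + 0.13×125 = 139.3
Vm = 58.4 · log₁₀(0.1577) = 58.4 × (-0.8022) = -46.85 mV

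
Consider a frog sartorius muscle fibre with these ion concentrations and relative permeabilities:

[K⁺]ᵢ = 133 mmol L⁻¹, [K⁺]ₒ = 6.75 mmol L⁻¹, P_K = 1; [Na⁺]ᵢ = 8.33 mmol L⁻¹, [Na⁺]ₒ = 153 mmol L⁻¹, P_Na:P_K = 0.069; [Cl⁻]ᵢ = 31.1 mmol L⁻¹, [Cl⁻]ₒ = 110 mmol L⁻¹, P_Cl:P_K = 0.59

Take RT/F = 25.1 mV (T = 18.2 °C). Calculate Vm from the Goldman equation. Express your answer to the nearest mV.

Vm = 25.1 · ln[(Σ P·[cation]ₒ + Σ P·[anion]ᵢ) / (Σ P·[cation]ᵢ + Σ P·[anion]ₒ)]
Numerator = 1×6.75 + 0.069×153 + 0.59×31.1 = 35.66
Denominator = 1×133 + 0.069×8.33 + 0.59×110 = 198.5
Vm = 25.1 · ln(0.17965) = 25.1 × (-1.7167) = -43.09 mV

-43 mV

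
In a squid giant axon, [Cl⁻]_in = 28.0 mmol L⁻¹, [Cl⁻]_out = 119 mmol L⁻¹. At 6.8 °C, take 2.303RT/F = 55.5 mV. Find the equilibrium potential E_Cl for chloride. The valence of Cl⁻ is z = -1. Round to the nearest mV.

E = (55.5/z) · log₁₀([Cl⁻]_out/[Cl⁻]_in) with z = -1.
For an anion, dividing by z = -1 reverses the sign.
= (55.5/-1) · log₁₀(119/28.0) = -55.50 · log₁₀(4.25)
= -55.50 · (0.6284) = -34.88 mV

-35 mV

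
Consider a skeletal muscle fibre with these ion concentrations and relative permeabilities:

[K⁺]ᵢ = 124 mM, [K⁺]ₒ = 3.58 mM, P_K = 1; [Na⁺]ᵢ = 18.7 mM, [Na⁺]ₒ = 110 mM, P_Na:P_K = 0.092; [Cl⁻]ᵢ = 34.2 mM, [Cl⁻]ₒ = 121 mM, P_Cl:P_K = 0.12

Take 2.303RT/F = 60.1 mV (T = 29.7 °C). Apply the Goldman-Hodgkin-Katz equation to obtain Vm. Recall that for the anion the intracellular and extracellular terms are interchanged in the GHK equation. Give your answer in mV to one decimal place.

Vm = 60.1 · log₁₀[(Σ P·[cation]ₒ + Σ P·[anion]ᵢ) / (Σ P·[cation]ᵢ + Σ P·[anion]ₒ)]
Numerator = 1×3.58 + 0.092×110 + 0.12×34.2 = 17.8
Denominator = 1×124 + 0.092×18.7 + 0.12×121 = 140.2
Vm = 60.1 · log₁₀(0.12695) = 60.1 × (-0.8964) = -53.87 mV

-53.9 mV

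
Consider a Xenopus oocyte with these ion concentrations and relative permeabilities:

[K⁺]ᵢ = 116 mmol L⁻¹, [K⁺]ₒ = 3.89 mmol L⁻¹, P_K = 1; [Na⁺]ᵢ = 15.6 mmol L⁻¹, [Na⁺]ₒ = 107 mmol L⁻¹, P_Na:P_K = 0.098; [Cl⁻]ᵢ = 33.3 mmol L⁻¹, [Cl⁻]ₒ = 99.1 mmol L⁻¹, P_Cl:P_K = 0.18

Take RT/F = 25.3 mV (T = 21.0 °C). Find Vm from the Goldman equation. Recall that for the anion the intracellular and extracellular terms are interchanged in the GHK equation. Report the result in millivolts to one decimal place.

Vm = 25.3 · ln[(Σ P·[cation]ₒ + Σ P·[anion]ᵢ) / (Σ P·[cation]ᵢ + Σ P·[anion]ₒ)]
Numerator = 1×3.89 + 0.098×107 + 0.18×33.3 = 20.37
Denominator = 1×116 + 0.098×15.6 + 0.18×99.1 = 135.4
Vm = 25.3 · ln(0.15048) = 25.3 × (-1.8939) = -47.92 mV

-47.9 mV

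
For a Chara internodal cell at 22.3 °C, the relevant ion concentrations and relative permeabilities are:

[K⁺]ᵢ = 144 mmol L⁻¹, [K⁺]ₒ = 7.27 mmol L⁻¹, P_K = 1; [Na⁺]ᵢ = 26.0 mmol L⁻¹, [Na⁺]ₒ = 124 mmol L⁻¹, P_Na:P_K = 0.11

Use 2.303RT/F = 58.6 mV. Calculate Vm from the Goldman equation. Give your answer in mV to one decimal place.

-49.6 mV

Vm = 58.6 · log₁₀[(Σ P·[cation]ₒ + Σ P·[anion]ᵢ) / (Σ P·[cation]ᵢ + Σ P·[anion]ₒ)]
Numerator = 1×7.27 + 0.11×124 = 20.91
Denominator = 1×144 + 0.11×26.0 = 146.9
Vm = 58.6 · log₁₀(0.14238) = 58.6 × (-0.8465) = -49.61 mV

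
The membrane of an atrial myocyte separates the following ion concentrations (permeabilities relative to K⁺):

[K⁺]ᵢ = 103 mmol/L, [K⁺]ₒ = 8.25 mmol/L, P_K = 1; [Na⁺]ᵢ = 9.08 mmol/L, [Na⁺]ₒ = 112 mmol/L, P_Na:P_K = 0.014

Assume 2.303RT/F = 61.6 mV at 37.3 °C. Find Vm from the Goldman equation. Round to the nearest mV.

Vm = 61.6 · log₁₀[(Σ P·[cation]ₒ + Σ P·[anion]ᵢ) / (Σ P·[cation]ᵢ + Σ P·[anion]ₒ)]
Numerator = 1×8.25 + 0.014×112 = 9.818
Denominator = 1×103 + 0.014×9.08 = 103.1
Vm = 61.6 · log₁₀(0.095203) = 61.6 × (-1.0213) = -62.92 mV

-63 mV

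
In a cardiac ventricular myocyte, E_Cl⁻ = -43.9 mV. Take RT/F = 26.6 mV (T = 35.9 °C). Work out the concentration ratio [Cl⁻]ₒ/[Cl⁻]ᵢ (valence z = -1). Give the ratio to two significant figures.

5.2

ln([out]/[in]) = E·z/(26.6) = -43.9 × -1 / 26.6 = 1.6504
[out]/[in] = e^(1.6504) = 5.209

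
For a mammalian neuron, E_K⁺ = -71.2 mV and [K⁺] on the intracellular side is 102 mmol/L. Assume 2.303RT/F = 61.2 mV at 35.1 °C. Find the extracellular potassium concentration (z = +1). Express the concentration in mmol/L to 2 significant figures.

Nernst: E = (61.2/1) · log₁₀([out]/[in]), so log₁₀([out]/[in]) = -71.2 × 1 / 61.2 = -1.1634.
[out]/[in] = 10^(-1.1634) = 0.06864.
[out] = 0.06864 × 102 = 7.002 mmol/L.

7.0 mmol/L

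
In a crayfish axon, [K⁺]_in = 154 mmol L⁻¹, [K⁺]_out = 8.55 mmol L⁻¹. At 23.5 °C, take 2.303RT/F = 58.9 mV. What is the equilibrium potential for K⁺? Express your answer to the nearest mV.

E = (58.9/z) · log₁₀([K⁺]_out/[K⁺]_in) with z = +1.
= (58.9/1) · log₁₀(8.55/154) = 58.90 · log₁₀(0.05552)
= 58.90 · (-1.2556) = -73.95 mV

-74 mV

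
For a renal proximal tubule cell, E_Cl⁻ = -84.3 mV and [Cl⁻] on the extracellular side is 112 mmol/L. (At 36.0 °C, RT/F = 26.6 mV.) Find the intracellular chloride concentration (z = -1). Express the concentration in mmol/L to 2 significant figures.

Nernst: E = (26.6/-1) · ln([out]/[in]), so ln([out]/[in]) = -84.3 × -1 / 26.6 = 3.1692.
[out]/[in] = e^(3.1692) = 23.79.
[in] = 112 / 23.79 = 4.708 mmol/L.

4.7 mmol/L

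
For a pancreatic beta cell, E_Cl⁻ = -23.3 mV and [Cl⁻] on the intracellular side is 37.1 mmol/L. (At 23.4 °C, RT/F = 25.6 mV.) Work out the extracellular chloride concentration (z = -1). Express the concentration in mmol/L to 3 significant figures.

Nernst: E = (25.6/-1) · ln([out]/[in]), so ln([out]/[in]) = -23.3 × -1 / 25.6 = 0.9102.
[out]/[in] = e^(0.9102) = 2.485.
[out] = 2.485 × 37.1 = 92.18 mmol/L.

92.2 mmol/L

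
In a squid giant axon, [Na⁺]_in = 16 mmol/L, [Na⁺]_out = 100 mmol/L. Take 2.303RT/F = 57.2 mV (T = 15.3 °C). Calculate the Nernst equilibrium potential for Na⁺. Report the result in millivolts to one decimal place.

45.5 mV

E = (57.2/z) · log₁₀([Na⁺]_out/[Na⁺]_in) with z = +1.
= (57.2/1) · log₁₀(100/16) = 57.20 · log₁₀(6.25)
= 57.20 · (0.7959) = 45.52 mV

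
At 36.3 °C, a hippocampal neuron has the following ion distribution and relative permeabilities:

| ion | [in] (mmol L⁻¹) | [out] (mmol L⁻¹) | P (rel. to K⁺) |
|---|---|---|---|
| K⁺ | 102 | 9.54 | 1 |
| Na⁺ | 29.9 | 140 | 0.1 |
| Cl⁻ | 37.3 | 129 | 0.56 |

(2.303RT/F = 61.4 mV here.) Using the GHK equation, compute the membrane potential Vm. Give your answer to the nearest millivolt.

-37 mV

Vm = 61.4 · log₁₀[(Σ P·[cation]ₒ + Σ P·[anion]ᵢ) / (Σ P·[cation]ᵢ + Σ P·[anion]ₒ)]
Numerator = 1×9.54 + 0.1×140 + 0.56×37.3 = 44.43
Denominator = 1×102 + 0.1×29.9 + 0.56×129 = 177.2
Vm = 61.4 · log₁₀(0.25068) = 61.4 × (-0.6009) = -36.89 mV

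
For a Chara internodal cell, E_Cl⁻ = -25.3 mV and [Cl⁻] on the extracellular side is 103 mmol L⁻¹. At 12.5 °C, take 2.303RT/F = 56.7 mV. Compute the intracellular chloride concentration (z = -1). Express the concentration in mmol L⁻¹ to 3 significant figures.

Nernst: E = (56.7/-1) · log₁₀([out]/[in]), so log₁₀([out]/[in]) = -25.3 × -1 / 56.7 = 0.4462.
[out]/[in] = 10^(0.4462) = 2.794.
[in] = 103 / 2.794 = 36.87 mmol L⁻¹.

36.9 mmol L⁻¹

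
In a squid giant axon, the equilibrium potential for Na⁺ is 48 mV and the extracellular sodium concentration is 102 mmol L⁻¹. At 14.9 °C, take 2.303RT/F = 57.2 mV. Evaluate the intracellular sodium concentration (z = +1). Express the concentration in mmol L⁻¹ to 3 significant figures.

Nernst: E = (57.2/1) · log₁₀([out]/[in]), so log₁₀([out]/[in]) = 48.0 × 1 / 57.2 = 0.8392.
[out]/[in] = 10^(0.8392) = 6.905.
[in] = 102 / 6.905 = 14.77 mmol L⁻¹.

14.8 mmol L⁻¹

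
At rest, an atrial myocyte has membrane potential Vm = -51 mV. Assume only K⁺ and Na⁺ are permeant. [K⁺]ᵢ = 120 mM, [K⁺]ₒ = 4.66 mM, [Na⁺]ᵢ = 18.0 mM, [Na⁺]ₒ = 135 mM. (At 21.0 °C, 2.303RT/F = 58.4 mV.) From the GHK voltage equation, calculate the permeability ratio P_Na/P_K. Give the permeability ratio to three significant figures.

Let α = P_Na/P_K. GHK: Vm = 58.4·log₁₀[(Kₒ + α·Naₒ)/(Kᵢ + α·Naᵢ)].
10^(Vm/58.4) = 10^(-51.0/58.4) = 0.13388
So 0.13388·(Kᵢ + α·Naᵢ) = Kₒ + α·Naₒ → α = (0.13388·120.0 − 4.66) / (135.0 − 0.13388·18.0)
α = (16.07 − 4.66) / (135.0 − 2.41) = 11.41/132.6 = 0.08602

0.0860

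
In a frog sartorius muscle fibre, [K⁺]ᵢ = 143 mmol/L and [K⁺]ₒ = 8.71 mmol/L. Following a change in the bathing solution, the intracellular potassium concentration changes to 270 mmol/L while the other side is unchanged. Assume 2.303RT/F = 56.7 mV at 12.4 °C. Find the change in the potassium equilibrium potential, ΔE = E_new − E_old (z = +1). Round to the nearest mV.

-16 mV

E_old = (56.7/1)·log₁₀(8.71/143) = -68.91 mV
E_new = (56.7/1)·log₁₀(8.71/270) = -84.56 mV
ΔE = -84.56 − (-68.91) = -15.65 mV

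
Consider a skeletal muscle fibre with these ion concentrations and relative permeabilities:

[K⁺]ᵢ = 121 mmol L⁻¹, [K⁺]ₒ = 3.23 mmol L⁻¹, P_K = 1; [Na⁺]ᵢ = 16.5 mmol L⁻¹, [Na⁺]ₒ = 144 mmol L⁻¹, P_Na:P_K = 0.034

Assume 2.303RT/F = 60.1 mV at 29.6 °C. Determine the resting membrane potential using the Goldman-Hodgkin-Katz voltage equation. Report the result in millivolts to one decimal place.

Vm = 60.1 · log₁₀[(Σ P·[cation]ₒ + Σ P·[anion]ᵢ) / (Σ P·[cation]ᵢ + Σ P·[anion]ₒ)]
Numerator = 1×3.23 + 0.034×144 = 8.126
Denominator = 1×121 + 0.034×16.5 = 121.6
Vm = 60.1 · log₁₀(0.066847) = 60.1 × (-1.1749) = -70.61 mV

-70.6 mV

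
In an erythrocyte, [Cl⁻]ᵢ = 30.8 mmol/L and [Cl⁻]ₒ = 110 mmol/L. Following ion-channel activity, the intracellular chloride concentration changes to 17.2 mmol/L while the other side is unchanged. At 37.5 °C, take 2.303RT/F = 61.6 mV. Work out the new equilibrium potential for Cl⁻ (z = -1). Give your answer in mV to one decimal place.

-49.6 mV

After the shift: [Cl⁻]_out = 110, [Cl⁻]_in = 17.2 mmol/L.
E_new = (61.6/-1)·log₁₀(110/17.2) = -61.60 · (0.8059) = -49.64 mV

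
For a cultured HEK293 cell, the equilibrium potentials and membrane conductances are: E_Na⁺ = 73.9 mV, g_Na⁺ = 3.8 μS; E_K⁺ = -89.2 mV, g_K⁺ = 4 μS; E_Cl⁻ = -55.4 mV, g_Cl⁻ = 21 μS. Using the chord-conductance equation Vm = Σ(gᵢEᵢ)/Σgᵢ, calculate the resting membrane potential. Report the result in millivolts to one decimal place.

Σ gᵢEᵢ = 3.8·(73.9) + 4·(-89.2) + 21·(-55.4) = -1239.38
Σ gᵢ = 3.8 + 4 + 21 = 28.8
Vm = -1239.38 / 28.8 = -43.03 mV

-43.0 mV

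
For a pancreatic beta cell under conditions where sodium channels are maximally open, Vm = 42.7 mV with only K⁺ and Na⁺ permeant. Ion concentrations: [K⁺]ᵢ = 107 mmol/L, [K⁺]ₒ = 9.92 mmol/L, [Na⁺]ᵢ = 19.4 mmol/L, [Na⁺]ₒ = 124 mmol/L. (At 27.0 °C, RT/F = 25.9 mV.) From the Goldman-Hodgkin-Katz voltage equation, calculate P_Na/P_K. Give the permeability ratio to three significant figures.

Let α = P_Na/P_K. GHK: Vm = 25.9·ln[(Kₒ + α·Naₒ)/(Kᵢ + α·Naᵢ)].
e^(Vm/25.9) = e^(42.7/25.9) = 5.1999
So 5.1999·(Kᵢ + α·Naᵢ) = Kₒ + α·Naₒ → α = (5.1999·107.0 − 9.92) / (124.0 − 5.1999·19.4)
α = (556.4 − 9.92) / (124.0 − 100.9) = 546.5/23.12 = 23.64

23.6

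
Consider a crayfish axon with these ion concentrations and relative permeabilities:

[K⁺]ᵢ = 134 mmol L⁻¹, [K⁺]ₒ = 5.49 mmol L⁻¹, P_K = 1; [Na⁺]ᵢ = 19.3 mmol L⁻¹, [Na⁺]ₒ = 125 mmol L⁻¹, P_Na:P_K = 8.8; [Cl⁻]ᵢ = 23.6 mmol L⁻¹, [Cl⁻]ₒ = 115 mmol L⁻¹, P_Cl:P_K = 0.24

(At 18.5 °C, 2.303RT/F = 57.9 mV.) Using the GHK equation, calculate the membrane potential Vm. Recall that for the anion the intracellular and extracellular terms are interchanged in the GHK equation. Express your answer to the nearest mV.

30 mV

Vm = 57.9 · log₁₀[(Σ P·[cation]ₒ + Σ P·[anion]ᵢ) / (Σ P·[cation]ᵢ + Σ P·[anion]ₒ)]
Numerator = 1×5.49 + 8.8×125 + 0.24×23.6 = 1111
Denominator = 1×134 + 8.8×19.3 + 0.24×115 = 331.4
Vm = 57.9 · log₁₀(3.3525) = 57.9 × (0.5254) = 30.42 mV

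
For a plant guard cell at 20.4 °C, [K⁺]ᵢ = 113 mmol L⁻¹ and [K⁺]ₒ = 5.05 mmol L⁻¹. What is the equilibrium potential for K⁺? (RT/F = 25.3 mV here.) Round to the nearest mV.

E = (25.3/z) · ln([K⁺]_out/[K⁺]_in) with z = +1.
= (25.3/1) · ln(5.05/113) = 25.30 · ln(0.04469)
= 25.30 · (-3.1080) = -78.63 mV

-79 mV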